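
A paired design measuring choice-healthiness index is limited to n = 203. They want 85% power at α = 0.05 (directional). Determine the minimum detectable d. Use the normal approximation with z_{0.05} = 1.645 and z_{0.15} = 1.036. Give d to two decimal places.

d_min ≈ 0.19

For a single sample (or paired design) of n = 203: d_min = (z_{α} + z_β)/√n.
z-sum = 1.645 + 1.036 = 2.681.
d_min = 2.681 / √203 = 2.681 / 14.248 = 0.188.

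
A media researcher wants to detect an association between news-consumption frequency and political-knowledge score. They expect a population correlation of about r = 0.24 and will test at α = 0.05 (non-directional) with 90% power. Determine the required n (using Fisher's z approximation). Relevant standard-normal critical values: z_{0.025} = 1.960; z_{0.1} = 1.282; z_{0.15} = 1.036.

n = 179

Fisher's z: C = ½·ln((1+r)/(1−r)) = ½·ln(1.6316) = 0.2448.
n = ((z_{α/2} + z_β)/C)² + 3.
(1.960 + 1.282) / 0.2448 = 3.242 / 0.2448 = 13.243.
n = 13.243² + 3 = 175.39 + 3 = 178.4.
Round up.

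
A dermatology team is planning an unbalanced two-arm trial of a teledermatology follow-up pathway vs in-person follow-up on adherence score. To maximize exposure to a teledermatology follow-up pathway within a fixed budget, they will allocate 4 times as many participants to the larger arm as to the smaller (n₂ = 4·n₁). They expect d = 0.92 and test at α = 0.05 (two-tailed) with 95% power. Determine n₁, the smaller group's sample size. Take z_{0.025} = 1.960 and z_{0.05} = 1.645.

With allocation ratio k = n₂/n₁ = 4, Var(x̄₁−x̄₂) = σ²(1/n₁ + 1/(k·n₁)) = σ²·(k+1)/(k·n₁).
So n₁ = (1 + 1/k)·((z_{α/2} + z_β)/d)² = 1.250 × (3.605/0.92)².
n₁ = 1.250 × 15.35 = 19.2.
Round up: n₁ = 20, giving n₂ = 4 × 20 = 80.

n₁ = 20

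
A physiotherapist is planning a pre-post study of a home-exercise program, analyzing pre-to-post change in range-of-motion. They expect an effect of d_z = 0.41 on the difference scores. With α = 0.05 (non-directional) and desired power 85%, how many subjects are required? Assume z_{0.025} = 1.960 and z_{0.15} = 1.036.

For a paired (one-sample on differences) test: n = ((z_{α/2} + z_β) / d)².
z_{α/2} + z_β = 1.960 + 1.036 = 2.996.
n = (2.996 / 0.41)² = 7.307² = 53.40.
Round up.

n = 54 pairs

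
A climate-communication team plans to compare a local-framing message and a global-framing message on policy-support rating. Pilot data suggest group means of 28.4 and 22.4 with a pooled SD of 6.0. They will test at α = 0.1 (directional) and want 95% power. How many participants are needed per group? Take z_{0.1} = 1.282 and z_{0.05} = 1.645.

n = 18 per group

Cohen's d = |M₁ − M₂| / SD_pooled = |28.4 − 22.4| / 6.0 = 6.0 / 6.0 = 1.000.
For two independent groups with equal n: n = 2·((z_{α} + z_β) / d)².
z_{α} + z_β = 1.282 + 1.645 = 2.927.
n = 2 × (2.927 / 1.000)² = 2 × 2.927² = 2 × 8.57 = 17.1.
Round up to the next whole participant.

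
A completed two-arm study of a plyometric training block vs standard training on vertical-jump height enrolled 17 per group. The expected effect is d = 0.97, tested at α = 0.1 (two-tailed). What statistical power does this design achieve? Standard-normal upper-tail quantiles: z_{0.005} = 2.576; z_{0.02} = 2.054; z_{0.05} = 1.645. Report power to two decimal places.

power ≈ 0.88

For two equal groups, power = Φ(d·√(n/2) − z_{α/2}).
d·√(n/2) = 0.97 × √(17/2) = 0.97 × 2.915 = 2.828.
z_β = 2.828 − 1.645 = 1.183.
Power = Φ(1.183) = 0.882.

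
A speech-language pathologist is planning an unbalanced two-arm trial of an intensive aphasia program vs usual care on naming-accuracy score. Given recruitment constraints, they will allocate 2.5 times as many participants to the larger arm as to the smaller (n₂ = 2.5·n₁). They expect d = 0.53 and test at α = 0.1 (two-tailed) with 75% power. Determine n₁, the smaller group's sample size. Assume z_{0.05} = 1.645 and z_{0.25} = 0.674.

n₁ = 27

With allocation ratio k = n₂/n₁ = 2.5, Var(x̄₁−x̄₂) = σ²(1/n₁ + 1/(k·n₁)) = σ²·(k+1)/(k·n₁).
So n₁ = (1 + 1/k)·((z_{α/2} + z_β)/d)² = 1.400 × (2.319/0.53)².
n₁ = 1.400 × 19.14 = 26.8.
Round up: n₁ = 27, giving n₂ = ⌈2.5 × 27⌉ = ⌈67.5⌉ = 68.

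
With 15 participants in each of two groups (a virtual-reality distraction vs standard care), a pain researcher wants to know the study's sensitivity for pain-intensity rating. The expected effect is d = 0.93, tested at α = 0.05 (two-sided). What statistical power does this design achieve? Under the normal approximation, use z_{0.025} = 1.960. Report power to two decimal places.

For two equal groups, power = Φ(d·√(n/2) − z_{α/2}).
d·√(n/2) = 0.93 × √(15/2) = 0.93 × 2.739 = 2.547.
z_β = 2.547 − 1.960 = 0.587.
Power = Φ(0.587) = 0.721.

power ≈ 0.72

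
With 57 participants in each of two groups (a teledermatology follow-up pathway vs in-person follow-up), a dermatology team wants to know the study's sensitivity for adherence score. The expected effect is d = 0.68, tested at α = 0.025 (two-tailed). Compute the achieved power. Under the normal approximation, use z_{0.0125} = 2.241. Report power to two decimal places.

For two equal groups, power = Φ(d·√(n/2) − z_{α/2}).
d·√(n/2) = 0.68 × √(57/2) = 0.68 × 5.339 = 3.630.
z_β = 3.630 − 2.241 = 1.389.
Power = Φ(1.389) = 0.918.

power ≈ 0.92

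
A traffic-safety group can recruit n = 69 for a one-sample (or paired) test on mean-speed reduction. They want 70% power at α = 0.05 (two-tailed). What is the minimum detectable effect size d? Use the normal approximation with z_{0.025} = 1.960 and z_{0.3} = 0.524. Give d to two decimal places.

For a single sample (or paired design) of n = 69: d_min = (z_{α/2} + z_β)/√n.
z-sum = 1.960 + 0.524 = 2.484.
d_min = 2.484 / √69 = 2.484 / 8.307 = 0.299.

d_min ≈ 0.30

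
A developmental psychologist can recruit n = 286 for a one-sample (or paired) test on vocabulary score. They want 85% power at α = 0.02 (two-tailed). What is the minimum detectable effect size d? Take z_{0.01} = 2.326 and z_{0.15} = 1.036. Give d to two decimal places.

d_min ≈ 0.20

For a single sample (or paired design) of n = 286: d_min = (z_{α/2} + z_β)/√n.
z-sum = 2.326 + 1.036 = 3.362.
d_min = 3.362 / √286 = 3.362 / 16.912 = 0.199.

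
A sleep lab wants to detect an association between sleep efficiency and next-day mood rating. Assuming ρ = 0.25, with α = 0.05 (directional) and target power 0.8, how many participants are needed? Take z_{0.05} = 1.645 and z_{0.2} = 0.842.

n = 98

Fisher's z: C = ½·ln((1+r)/(1−r)) = ½·ln(1.6667) = 0.2554.
n = ((z_{α} + z_β)/C)² + 3.
(1.645 + 0.842) / 0.2554 = 2.487 / 0.2554 = 9.738.
n = 9.738² + 3 = 94.82 + 3 = 97.8.
Round up.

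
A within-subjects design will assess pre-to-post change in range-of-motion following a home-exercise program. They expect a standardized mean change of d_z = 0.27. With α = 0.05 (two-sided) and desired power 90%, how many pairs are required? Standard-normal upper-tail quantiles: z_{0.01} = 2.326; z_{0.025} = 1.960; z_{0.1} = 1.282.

n = 145 pairs

For a paired (one-sample on differences) test: n = ((z_{α/2} + z_β) / d)².
z_{α/2} + z_β = 1.960 + 1.282 = 3.242.
n = (3.242 / 0.27)² = 12.007² = 144.18.
Round up.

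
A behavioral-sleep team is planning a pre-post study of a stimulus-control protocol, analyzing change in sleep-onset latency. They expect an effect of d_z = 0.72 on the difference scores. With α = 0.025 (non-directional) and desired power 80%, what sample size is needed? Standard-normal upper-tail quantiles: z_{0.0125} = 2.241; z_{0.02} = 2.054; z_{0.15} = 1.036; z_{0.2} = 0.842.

For a paired (one-sample on differences) test: n = ((z_{α/2} + z_β) / d)².
z_{α/2} + z_β = 2.241 + 0.842 = 3.083.
n = (3.083 / 0.72)² = 4.282² = 18.34.
Round up.

n = 19 pairs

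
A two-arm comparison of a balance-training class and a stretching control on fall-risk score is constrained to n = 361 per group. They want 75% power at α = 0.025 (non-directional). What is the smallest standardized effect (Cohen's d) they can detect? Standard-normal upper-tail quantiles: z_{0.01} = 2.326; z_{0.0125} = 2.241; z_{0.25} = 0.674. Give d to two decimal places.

d_min ≈ 0.22

For two independent groups of n = 361 each: d_min = (z_{α/2} + z_β)·√(2/n).
z-sum = 2.241 + 0.674 = 2.915.
d_min = 2.915 × √(2/361) = 2.915 × 0.0744 = 0.217.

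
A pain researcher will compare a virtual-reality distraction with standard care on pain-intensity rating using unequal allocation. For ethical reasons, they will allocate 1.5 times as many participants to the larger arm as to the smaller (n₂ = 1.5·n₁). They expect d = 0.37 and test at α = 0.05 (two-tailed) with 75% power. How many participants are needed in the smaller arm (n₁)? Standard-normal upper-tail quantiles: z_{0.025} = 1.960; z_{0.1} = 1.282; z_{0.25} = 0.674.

With allocation ratio k = n₂/n₁ = 1.5, Var(x̄₁−x̄₂) = σ²(1/n₁ + 1/(k·n₁)) = σ²·(k+1)/(k·n₁).
So n₁ = (1 + 1/k)·((z_{α/2} + z_β)/d)² = 1.667 × (2.634/0.37)².
n₁ = 1.667 × 50.68 = 84.5.
Round up: n₁ = 85, giving n₂ = ⌈1.5 × 85⌉ = ⌈127.5⌉ = 128.

n₁ = 85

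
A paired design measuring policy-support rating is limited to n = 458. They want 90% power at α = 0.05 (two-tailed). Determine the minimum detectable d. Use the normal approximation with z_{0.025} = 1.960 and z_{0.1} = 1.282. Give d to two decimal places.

d_min ≈ 0.15

For a single sample (or paired design) of n = 458: d_min = (z_{α/2} + z_β)/√n.
z-sum = 1.960 + 1.282 = 3.242.
d_min = 3.242 / √458 = 3.242 / 21.401 = 0.151.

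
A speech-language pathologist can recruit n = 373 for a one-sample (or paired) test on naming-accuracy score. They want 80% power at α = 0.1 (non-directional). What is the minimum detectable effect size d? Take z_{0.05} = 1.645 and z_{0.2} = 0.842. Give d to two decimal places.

For a single sample (or paired design) of n = 373: d_min = (z_{α/2} + z_β)/√n.
z-sum = 1.645 + 0.842 = 2.487.
d_min = 2.487 / √373 = 2.487 / 19.313 = 0.129.

d_min ≈ 0.13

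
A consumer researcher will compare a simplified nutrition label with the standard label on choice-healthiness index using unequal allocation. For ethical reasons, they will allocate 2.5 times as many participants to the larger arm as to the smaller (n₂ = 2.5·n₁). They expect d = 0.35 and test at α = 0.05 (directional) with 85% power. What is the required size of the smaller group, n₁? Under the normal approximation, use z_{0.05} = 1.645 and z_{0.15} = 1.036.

n₁ = 83

With allocation ratio k = n₂/n₁ = 2.5, Var(x̄₁−x̄₂) = σ²(1/n₁ + 1/(k·n₁)) = σ²·(k+1)/(k·n₁).
So n₁ = (1 + 1/k)·((z_{α} + z_β)/d)² = 1.400 × (2.681/0.35)².
n₁ = 1.400 × 58.68 = 82.1.
Round up: n₁ = 83, giving n₂ = ⌈2.5 × 83⌉ = ⌈207.5⌉ = 208.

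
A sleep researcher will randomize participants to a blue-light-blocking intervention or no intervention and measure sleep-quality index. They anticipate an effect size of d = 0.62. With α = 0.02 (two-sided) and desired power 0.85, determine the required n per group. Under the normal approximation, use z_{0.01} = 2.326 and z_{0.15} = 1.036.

For two independent groups with equal n: n = 2·((z_{α/2} + z_β) / d)².
z_{α/2} + z_β = 2.326 + 1.036 = 3.362.
n = 2 × (3.362 / 0.62)² = 2 × 5.423² = 2 × 29.40 = 58.8.
Round up to the next whole participant.

n = 59 per group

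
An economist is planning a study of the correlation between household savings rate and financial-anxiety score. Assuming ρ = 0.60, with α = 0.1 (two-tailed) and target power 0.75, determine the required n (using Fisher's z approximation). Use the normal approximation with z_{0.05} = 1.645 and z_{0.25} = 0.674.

Fisher's z: C = ½·ln((1+r)/(1−r)) = ½·ln(4.0000) = 0.6931.
n = ((z_{α/2} + z_β)/C)² + 3.
(1.645 + 0.674) / 0.6931 = 2.319 / 0.6931 = 3.346.
n = 3.346² + 3 = 11.19 + 3 = 14.2.
Round up.

n = 15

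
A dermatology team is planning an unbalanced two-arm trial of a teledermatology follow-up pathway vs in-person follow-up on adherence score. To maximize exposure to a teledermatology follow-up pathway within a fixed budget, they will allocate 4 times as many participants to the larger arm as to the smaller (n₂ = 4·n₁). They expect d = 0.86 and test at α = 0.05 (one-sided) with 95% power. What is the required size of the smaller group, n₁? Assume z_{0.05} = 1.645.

n₁ = 19

With allocation ratio k = n₂/n₁ = 4, Var(x̄₁−x̄₂) = σ²(1/n₁ + 1/(k·n₁)) = σ²·(k+1)/(k·n₁).
So n₁ = (1 + 1/k)·((z_{α} + z_β)/d)² = 1.250 × (3.290/0.86)².
n₁ = 1.250 × 14.64 = 18.3.
Round up: n₁ = 19, giving n₂ = 4 × 19 = 76.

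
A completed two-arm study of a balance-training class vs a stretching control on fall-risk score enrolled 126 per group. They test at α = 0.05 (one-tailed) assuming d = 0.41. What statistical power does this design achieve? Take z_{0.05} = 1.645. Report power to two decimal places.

For two equal groups, power = Φ(d·√(n/2) − z_{α}).
d·√(n/2) = 0.41 × √(126/2) = 0.41 × 7.937 = 3.254.
z_β = 3.254 − 1.645 = 1.609.
Power = Φ(1.609) = 0.946.

power ≈ 0.95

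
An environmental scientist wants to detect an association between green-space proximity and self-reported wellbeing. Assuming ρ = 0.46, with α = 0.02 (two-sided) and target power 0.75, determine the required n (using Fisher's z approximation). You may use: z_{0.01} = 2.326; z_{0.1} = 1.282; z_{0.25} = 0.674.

Fisher's z: C = ½·ln((1+r)/(1−r)) = ½·ln(2.7037) = 0.4973.
n = ((z_{α/2} + z_β)/C)² + 3.
(2.326 + 0.674) / 0.4973 = 3.000 / 0.4973 = 6.033.
n = 6.033² + 3 = 36.39 + 3 = 39.4.
Round up.

n = 40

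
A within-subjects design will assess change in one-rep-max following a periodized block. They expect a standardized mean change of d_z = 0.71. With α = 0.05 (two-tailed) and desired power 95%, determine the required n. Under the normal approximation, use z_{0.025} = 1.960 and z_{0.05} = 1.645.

For a paired (one-sample on differences) test: n = ((z_{α/2} + z_β) / d)².
z_{α/2} + z_β = 1.960 + 1.645 = 3.605.
n = (3.605 / 0.71)² = 5.077² = 25.78.
Round up.

n = 26 pairs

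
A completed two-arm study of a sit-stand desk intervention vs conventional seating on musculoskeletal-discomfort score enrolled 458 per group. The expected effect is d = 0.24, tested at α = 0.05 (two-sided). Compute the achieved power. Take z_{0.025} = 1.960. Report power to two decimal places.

For two equal groups, power = Φ(d·√(n/2) − z_{α/2}).
d·√(n/2) = 0.24 × √(458/2) = 0.24 × 15.133 = 3.632.
z_β = 3.632 − 1.960 = 1.672.
Power = Φ(1.672) = 0.953.

power ≈ 0.95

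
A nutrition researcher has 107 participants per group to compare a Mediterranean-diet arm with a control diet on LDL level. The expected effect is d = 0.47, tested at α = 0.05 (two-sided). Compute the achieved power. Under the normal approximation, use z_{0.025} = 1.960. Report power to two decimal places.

power ≈ 0.93

For two equal groups, power = Φ(d·√(n/2) − z_{α/2}).
d·√(n/2) = 0.47 × √(107/2) = 0.47 × 7.314 = 3.438.
z_β = 3.438 − 1.960 = 1.478.
Power = Φ(1.478) = 0.930.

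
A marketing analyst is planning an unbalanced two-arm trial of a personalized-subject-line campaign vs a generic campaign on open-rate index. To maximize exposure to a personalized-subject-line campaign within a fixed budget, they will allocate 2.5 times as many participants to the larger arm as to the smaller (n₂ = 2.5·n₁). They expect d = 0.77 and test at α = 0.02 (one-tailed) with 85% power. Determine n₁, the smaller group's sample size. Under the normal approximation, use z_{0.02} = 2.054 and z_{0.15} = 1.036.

With allocation ratio k = n₂/n₁ = 2.5, Var(x̄₁−x̄₂) = σ²(1/n₁ + 1/(k·n₁)) = σ²·(k+1)/(k·n₁).
So n₁ = (1 + 1/k)·((z_{α} + z_β)/d)² = 1.400 × (3.090/0.77)².
n₁ = 1.400 × 16.10 = 22.5.
Round up: n₁ = 23, giving n₂ = ⌈2.5 × 23⌉ = ⌈57.5⌉ = 58.

n₁ = 23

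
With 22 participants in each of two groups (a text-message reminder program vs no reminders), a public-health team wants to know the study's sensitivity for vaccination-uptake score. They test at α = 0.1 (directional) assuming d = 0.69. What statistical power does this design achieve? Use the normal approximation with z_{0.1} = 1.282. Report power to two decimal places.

power ≈ 0.84

For two equal groups, power = Φ(d·√(n/2) − z_{α}).
d·√(n/2) = 0.69 × √(22/2) = 0.69 × 3.317 = 2.288.
z_β = 2.288 − 1.282 = 1.006.
Power = Φ(1.006) = 0.843.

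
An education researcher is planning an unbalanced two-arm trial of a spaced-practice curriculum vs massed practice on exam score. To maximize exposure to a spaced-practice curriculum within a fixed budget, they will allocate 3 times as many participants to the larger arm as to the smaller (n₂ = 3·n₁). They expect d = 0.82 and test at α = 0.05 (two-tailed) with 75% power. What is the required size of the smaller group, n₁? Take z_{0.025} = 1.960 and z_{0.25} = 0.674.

With allocation ratio k = n₂/n₁ = 3, Var(x̄₁−x̄₂) = σ²(1/n₁ + 1/(k·n₁)) = σ²·(k+1)/(k·n₁).
So n₁ = (1 + 1/k)·((z_{α/2} + z_β)/d)² = 1.333 × (2.634/0.82)².
n₁ = 1.333 × 10.32 = 13.8.
Round up: n₁ = 14, giving n₂ = 3 × 14 = 42.

n₁ = 14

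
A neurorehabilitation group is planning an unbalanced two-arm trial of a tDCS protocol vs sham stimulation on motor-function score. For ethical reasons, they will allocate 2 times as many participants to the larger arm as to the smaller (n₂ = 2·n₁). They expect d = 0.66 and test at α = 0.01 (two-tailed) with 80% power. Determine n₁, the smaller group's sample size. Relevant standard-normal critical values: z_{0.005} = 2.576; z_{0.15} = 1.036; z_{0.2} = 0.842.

n₁ = 41

With allocation ratio k = n₂/n₁ = 2, Var(x̄₁−x̄₂) = σ²(1/n₁ + 1/(k·n₁)) = σ²·(k+1)/(k·n₁).
So n₁ = (1 + 1/k)·((z_{α/2} + z_β)/d)² = 1.500 × (3.418/0.66)².
n₁ = 1.500 × 26.82 = 40.2.
Round up: n₁ = 41, giving n₂ = 2 × 41 = 82.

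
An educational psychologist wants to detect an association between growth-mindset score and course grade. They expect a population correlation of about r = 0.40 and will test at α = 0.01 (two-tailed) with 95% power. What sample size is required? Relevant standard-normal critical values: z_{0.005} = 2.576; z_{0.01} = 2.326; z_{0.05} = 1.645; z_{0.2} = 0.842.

Fisher's z: C = ½·ln((1+r)/(1−r)) = ½·ln(2.3333) = 0.4236.
n = ((z_{α/2} + z_β)/C)² + 3.
(2.576 + 1.645) / 0.4236 = 4.221 / 0.4236 = 9.965.
n = 9.965² + 3 = 99.29 + 3 = 102.3.
Round up.

n = 103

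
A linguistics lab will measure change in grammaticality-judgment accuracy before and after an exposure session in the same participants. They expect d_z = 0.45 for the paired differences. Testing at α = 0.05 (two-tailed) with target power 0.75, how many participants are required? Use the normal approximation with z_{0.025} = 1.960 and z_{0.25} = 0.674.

For a paired (one-sample on differences) test: n = ((z_{α/2} + z_β) / d)².
z_{α/2} + z_β = 1.960 + 0.674 = 2.634.
n = (2.634 / 0.45)² = 5.853² = 34.26.
Round up.

n = 35 pairs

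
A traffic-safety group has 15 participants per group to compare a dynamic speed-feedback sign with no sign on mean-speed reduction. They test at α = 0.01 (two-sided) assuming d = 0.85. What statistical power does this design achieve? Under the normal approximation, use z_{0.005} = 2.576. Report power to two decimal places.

power ≈ 0.40

For two equal groups, power = Φ(d·√(n/2) − z_{α/2}).
d·√(n/2) = 0.85 × √(15/2) = 0.85 × 2.739 = 2.328.
z_β = 2.328 − 2.576 = -0.248.
Power = Φ(-0.248) = 0.402.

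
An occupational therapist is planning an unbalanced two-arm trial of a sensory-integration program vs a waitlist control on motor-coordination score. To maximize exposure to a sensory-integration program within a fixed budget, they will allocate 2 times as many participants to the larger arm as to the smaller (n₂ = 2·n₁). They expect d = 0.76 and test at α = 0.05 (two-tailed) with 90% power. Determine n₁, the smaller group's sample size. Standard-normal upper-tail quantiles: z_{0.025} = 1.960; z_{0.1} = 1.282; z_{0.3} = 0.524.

With allocation ratio k = n₂/n₁ = 2, Var(x̄₁−x̄₂) = σ²(1/n₁ + 1/(k·n₁)) = σ²·(k+1)/(k·n₁).
So n₁ = (1 + 1/k)·((z_{α/2} + z_β)/d)² = 1.500 × (3.242/0.76)².
n₁ = 1.500 × 18.20 = 27.3.
Round up: n₁ = 28, giving n₂ = 2 × 28 = 56.

n₁ = 28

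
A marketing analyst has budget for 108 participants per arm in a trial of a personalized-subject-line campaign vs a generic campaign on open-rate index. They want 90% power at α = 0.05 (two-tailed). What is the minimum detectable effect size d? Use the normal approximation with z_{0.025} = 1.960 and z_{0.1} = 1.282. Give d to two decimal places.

d_min ≈ 0.44

For two independent groups of n = 108 each: d_min = (z_{α/2} + z_β)·√(2/n).
z-sum = 1.960 + 1.282 = 3.242.
d_min = 3.242 × √(2/108) = 3.242 × 0.1361 = 0.441.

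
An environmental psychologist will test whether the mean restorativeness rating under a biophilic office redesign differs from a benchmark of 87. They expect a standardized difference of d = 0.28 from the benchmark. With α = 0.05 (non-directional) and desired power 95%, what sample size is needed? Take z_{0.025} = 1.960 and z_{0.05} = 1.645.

For a one-sample test: n = ((z_{α/2} + z_β) / d)².
z_{α/2} + z_β = 1.960 + 1.645 = 3.605.
n = (3.605 / 0.28)² = 12.875² = 165.77.
Round up.

n = 166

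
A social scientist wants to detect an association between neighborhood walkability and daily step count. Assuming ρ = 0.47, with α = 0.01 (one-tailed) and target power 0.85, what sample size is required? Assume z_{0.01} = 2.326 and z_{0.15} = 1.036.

n = 47

Fisher's z: C = ½·ln((1+r)/(1−r)) = ½·ln(2.7736) = 0.5101.
n = ((z_{α} + z_β)/C)² + 3.
(2.326 + 1.036) / 0.5101 = 3.362 / 0.5101 = 6.591.
n = 6.591² + 3 = 43.44 + 3 = 46.4.
Round up.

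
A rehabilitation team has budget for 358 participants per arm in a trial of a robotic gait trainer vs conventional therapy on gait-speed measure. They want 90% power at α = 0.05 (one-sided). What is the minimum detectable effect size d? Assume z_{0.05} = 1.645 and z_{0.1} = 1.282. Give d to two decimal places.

d_min ≈ 0.22

For two independent groups of n = 358 each: d_min = (z_{α} + z_β)·√(2/n).
z-sum = 1.645 + 1.282 = 2.927.
d_min = 2.927 × √(2/358) = 2.927 × 0.0747 = 0.219.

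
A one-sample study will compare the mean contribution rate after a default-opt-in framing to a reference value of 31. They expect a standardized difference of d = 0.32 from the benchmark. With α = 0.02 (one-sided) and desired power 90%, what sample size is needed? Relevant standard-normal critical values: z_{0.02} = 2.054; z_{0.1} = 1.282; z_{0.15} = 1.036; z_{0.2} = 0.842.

For a one-sample test: n = ((z_{α} + z_β) / d)².
z_{α} + z_β = 2.054 + 1.282 = 3.336.
n = (3.336 / 0.32)² = 10.425² = 108.68.
Round up.

n = 109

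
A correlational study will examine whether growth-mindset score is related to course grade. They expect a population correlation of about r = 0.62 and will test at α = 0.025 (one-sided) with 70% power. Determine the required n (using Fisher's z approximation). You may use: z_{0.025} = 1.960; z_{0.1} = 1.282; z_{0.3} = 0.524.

Fisher's z: C = ½·ln((1+r)/(1−r)) = ½·ln(4.2632) = 0.7250.
n = ((z_{α} + z_β)/C)² + 3.
(1.960 + 0.524) / 0.7250 = 2.484 / 0.7250 = 3.426.
n = 3.426² + 3 = 11.74 + 3 = 14.7.
Round up.

n = 15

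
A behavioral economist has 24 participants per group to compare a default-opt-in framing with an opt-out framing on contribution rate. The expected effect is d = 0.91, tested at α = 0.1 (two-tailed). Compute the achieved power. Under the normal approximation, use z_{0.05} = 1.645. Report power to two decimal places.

power ≈ 0.93

For two equal groups, power = Φ(d·√(n/2) − z_{α/2}).
d·√(n/2) = 0.91 × √(24/2) = 0.91 × 3.464 = 3.152.
z_β = 3.152 − 1.645 = 1.507.
Power = Φ(1.507) = 0.934.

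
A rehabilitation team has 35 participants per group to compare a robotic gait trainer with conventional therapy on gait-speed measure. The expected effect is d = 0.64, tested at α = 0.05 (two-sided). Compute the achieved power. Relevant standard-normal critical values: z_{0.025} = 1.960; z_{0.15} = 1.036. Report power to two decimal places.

power ≈ 0.76

For two equal groups, power = Φ(d·√(n/2) − z_{α/2}).
d·√(n/2) = 0.64 × √(35/2) = 0.64 × 4.183 = 2.677.
z_β = 2.677 − 1.960 = 0.717.
Power = Φ(0.717) = 0.763.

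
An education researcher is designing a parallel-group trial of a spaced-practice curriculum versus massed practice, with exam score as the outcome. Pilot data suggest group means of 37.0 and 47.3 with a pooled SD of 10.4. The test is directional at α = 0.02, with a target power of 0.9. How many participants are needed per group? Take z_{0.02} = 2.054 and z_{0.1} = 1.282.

Cohen's d = |M₁ − M₂| / SD_pooled = |37.0 − 47.3| / 10.4 = 10.3 / 10.4 = 0.990.
For two independent groups with equal n: n = 2·((z_{α} + z_β) / d)².
z_{α} + z_β = 2.054 + 1.282 = 3.336.
n = 2 × (3.336 / 0.990)² = 2 × 3.370² = 2 × 11.35 = 22.7.
Round up to the next whole participant.

n = 23 per group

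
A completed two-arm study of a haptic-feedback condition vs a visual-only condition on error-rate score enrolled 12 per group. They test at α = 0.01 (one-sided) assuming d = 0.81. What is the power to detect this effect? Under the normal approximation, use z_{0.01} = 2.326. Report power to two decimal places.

For two equal groups, power = Φ(d·√(n/2) − z_{α}).
d·√(n/2) = 0.81 × √(12/2) = 0.81 × 2.449 = 1.984.
z_β = 1.984 − 2.326 = -0.342.
Power = Φ(-0.342) = 0.366.

power ≈ 0.37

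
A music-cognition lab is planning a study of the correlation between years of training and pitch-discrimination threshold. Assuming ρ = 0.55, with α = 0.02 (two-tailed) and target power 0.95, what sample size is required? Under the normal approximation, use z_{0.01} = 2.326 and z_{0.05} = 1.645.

Fisher's z: C = ½·ln((1+r)/(1−r)) = ½·ln(3.4444) = 0.6184.
n = ((z_{α/2} + z_β)/C)² + 3.
(2.326 + 1.645) / 0.6184 = 3.971 / 0.6184 = 6.421.
n = 6.421² + 3 = 41.23 + 3 = 44.2.
Round up.

n = 45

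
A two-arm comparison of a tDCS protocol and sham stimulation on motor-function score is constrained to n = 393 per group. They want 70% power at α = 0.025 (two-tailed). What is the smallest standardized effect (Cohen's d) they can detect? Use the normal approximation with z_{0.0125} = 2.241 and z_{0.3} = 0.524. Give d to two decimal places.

For two independent groups of n = 393 each: d_min = (z_{α/2} + z_β)·√(2/n).
z-sum = 2.241 + 0.524 = 2.765.
d_min = 2.765 × √(2/393) = 2.765 × 0.0713 = 0.197.

d_min ≈ 0.20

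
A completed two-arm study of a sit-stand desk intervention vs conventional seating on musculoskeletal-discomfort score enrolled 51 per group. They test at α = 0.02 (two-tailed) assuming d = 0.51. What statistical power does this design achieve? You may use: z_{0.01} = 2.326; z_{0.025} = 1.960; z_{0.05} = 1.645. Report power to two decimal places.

For two equal groups, power = Φ(d·√(n/2) − z_{α/2}).
d·√(n/2) = 0.51 × √(51/2) = 0.51 × 5.050 = 2.575.
z_β = 2.575 − 2.326 = 0.249.
Power = Φ(0.249) = 0.598.

power ≈ 0.60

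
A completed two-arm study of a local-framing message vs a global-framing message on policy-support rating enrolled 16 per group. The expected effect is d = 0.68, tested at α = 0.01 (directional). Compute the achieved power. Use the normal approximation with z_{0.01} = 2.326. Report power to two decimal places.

For two equal groups, power = Φ(d·√(n/2) − z_{α}).
d·√(n/2) = 0.68 × √(16/2) = 0.68 × 2.828 = 1.923.
z_β = 1.923 − 2.326 = -0.403.
Power = Φ(-0.403) = 0.344.

power ≈ 0.34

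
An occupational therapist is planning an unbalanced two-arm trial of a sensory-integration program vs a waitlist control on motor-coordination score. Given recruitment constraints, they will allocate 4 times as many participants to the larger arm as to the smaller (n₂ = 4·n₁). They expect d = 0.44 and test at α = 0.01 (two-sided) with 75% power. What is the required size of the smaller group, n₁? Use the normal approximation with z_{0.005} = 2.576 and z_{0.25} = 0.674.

With allocation ratio k = n₂/n₁ = 4, Var(x̄₁−x̄₂) = σ²(1/n₁ + 1/(k·n₁)) = σ²·(k+1)/(k·n₁).
So n₁ = (1 + 1/k)·((z_{α/2} + z_β)/d)² = 1.250 × (3.250/0.44)².
n₁ = 1.250 × 54.56 = 68.2.
Round up: n₁ = 69, giving n₂ = 4 × 69 = 276.

n₁ = 69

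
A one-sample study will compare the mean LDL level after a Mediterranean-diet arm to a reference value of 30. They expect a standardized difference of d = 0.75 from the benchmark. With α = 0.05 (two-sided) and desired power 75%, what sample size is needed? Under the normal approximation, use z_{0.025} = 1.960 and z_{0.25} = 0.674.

For a one-sample test: n = ((z_{α/2} + z_β) / d)².
z_{α/2} + z_β = 1.960 + 0.674 = 2.634.
n = (2.634 / 0.75)² = 3.512² = 12.33.
Round up.

n = 13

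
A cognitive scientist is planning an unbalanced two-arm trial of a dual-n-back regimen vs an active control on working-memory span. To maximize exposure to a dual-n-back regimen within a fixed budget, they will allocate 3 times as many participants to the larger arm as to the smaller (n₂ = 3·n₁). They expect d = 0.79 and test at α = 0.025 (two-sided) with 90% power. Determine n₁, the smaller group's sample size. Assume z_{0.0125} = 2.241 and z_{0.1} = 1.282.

n₁ = 27

With allocation ratio k = n₂/n₁ = 3, Var(x̄₁−x̄₂) = σ²(1/n₁ + 1/(k·n₁)) = σ²·(k+1)/(k·n₁).
So n₁ = (1 + 1/k)·((z_{α/2} + z_β)/d)² = 1.333 × (3.523/0.79)².
n₁ = 1.333 × 19.89 = 26.5.
Round up: n₁ = 27, giving n₂ = 3 × 27 = 81.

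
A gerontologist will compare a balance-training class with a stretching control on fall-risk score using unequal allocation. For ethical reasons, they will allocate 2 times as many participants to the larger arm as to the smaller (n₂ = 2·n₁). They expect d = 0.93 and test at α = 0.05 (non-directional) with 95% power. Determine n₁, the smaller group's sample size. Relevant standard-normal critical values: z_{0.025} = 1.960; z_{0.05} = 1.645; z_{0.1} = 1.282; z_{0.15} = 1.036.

With allocation ratio k = n₂/n₁ = 2, Var(x̄₁−x̄₂) = σ²(1/n₁ + 1/(k·n₁)) = σ²·(k+1)/(k·n₁).
So n₁ = (1 + 1/k)·((z_{α/2} + z_β)/d)² = 1.500 × (3.605/0.93)².
n₁ = 1.500 × 15.03 = 22.5.
Round up: n₁ = 23, giving n₂ = 2 × 23 = 46.

n₁ = 23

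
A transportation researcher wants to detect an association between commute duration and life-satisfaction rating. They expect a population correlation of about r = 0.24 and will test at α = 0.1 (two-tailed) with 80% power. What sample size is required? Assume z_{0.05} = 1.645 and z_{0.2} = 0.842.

n = 107

Fisher's z: C = ½·ln((1+r)/(1−r)) = ½·ln(1.6316) = 0.2448.
n = ((z_{α/2} + z_β)/C)² + 3.
(1.645 + 0.842) / 0.2448 = 2.487 / 0.2448 = 10.159.
n = 10.159² + 3 = 103.21 + 3 = 106.2.
Round up.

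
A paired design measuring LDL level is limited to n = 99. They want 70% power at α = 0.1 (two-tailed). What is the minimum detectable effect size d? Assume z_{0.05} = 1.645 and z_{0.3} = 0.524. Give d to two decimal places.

d_min ≈ 0.22

For a single sample (or paired design) of n = 99: d_min = (z_{α/2} + z_β)/√n.
z-sum = 1.645 + 0.524 = 2.169.
d_min = 2.169 / √99 = 2.169 / 9.950 = 0.218.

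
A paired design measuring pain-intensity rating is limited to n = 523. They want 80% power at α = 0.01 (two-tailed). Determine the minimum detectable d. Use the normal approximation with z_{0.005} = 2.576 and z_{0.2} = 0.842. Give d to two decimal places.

For a single sample (or paired design) of n = 523: d_min = (z_{α/2} + z_β)/√n.
z-sum = 2.576 + 0.842 = 3.418.
d_min = 3.418 / √523 = 3.418 / 22.869 = 0.149.

d_min ≈ 0.15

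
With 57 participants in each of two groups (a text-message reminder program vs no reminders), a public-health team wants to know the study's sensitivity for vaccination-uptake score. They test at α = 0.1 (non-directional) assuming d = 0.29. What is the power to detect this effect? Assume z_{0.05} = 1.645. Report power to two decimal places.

power ≈ 0.46

For two equal groups, power = Φ(d·√(n/2) − z_{α/2}).
d·√(n/2) = 0.29 × √(57/2) = 0.29 × 5.339 = 1.548.
z_β = 1.548 − 1.645 = -0.097.
Power = Φ(-0.097) = 0.461.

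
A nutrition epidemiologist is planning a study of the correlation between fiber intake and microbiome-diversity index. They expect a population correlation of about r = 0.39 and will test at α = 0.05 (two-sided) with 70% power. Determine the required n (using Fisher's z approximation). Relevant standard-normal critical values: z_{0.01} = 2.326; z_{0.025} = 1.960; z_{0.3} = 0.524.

Fisher's z: C = ½·ln((1+r)/(1−r)) = ½·ln(2.2787) = 0.4118.
n = ((z_{α/2} + z_β)/C)² + 3.
(1.960 + 0.524) / 0.4118 = 2.484 / 0.4118 = 6.032.
n = 6.032² + 3 = 36.39 + 3 = 39.4.
Round up.

n = 40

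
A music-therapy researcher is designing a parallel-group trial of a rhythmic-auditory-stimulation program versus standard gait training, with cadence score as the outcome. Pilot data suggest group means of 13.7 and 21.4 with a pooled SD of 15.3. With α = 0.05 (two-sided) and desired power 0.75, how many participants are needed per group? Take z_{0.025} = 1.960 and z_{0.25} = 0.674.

Cohen's d = |M₁ − M₂| / SD_pooled = |13.7 − 21.4| / 15.3 = 7.7 / 15.3 = 0.503.
For two independent groups with equal n: n = 2·((z_{α/2} + z_β) / d)².
z_{α/2} + z_β = 1.960 + 0.674 = 2.634.
n = 2 × (2.634 / 0.503)² = 2 × 5.237² = 2 × 27.42 = 54.8.
Round up to the next whole participant.

n = 55 per group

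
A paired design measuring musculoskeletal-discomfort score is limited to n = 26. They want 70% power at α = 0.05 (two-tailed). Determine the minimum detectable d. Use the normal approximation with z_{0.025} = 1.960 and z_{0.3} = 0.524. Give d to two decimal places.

For a single sample (or paired design) of n = 26: d_min = (z_{α/2} + z_β)/√n.
z-sum = 1.960 + 0.524 = 2.484.
d_min = 2.484 / √26 = 2.484 / 5.099 = 0.487.

d_min ≈ 0.49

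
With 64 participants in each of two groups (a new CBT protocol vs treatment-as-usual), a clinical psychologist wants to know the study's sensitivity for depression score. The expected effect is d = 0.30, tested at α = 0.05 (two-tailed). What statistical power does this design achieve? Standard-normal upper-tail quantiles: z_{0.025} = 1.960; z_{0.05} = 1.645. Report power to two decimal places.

For two equal groups, power = Φ(d·√(n/2) − z_{α/2}).
d·√(n/2) = 0.30 × √(64/2) = 0.30 × 5.657 = 1.697.
z_β = 1.697 − 1.960 = -0.263.
Power = Φ(-0.263) = 0.396.

power ≈ 0.40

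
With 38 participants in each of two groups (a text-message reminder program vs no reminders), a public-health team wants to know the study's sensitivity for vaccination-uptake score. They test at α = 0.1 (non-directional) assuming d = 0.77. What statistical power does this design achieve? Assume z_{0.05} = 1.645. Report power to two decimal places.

power ≈ 0.96

For two equal groups, power = Φ(d·√(n/2) − z_{α/2}).
d·√(n/2) = 0.77 × √(38/2) = 0.77 × 4.359 = 3.356.
z_β = 3.356 − 1.645 = 1.711.
Power = Φ(1.711) = 0.956.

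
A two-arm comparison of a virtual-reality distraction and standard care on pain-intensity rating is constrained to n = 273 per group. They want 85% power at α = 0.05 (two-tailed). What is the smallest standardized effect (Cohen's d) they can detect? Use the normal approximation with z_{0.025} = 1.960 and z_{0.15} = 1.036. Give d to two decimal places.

For two independent groups of n = 273 each: d_min = (z_{α/2} + z_β)·√(2/n).
z-sum = 1.960 + 1.036 = 2.996.
d_min = 2.996 × √(2/273) = 2.996 × 0.0856 = 0.256.

d_min ≈ 0.26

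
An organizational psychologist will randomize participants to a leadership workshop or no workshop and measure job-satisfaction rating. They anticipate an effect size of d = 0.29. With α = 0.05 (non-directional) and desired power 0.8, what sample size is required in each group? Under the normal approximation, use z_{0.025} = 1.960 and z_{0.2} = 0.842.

For two independent groups with equal n: n = 2·((z_{α/2} + z_β) / d)².
z_{α/2} + z_β = 1.960 + 0.842 = 2.802.
n = 2 × (2.802 / 0.29)² = 2 × 9.662² = 2 × 93.36 = 186.7.
Round up to the next whole participant.

n = 187 per group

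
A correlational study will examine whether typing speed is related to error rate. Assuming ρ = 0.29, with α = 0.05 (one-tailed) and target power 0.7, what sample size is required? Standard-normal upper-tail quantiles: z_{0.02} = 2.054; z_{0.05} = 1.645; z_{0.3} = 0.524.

Fisher's z: C = ½·ln((1+r)/(1−r)) = ½·ln(1.8169) = 0.2986.
n = ((z_{α} + z_β)/C)² + 3.
(1.645 + 0.524) / 0.2986 = 2.169 / 0.2986 = 7.264.
n = 7.264² + 3 = 52.76 + 3 = 55.8.
Round up.

n = 56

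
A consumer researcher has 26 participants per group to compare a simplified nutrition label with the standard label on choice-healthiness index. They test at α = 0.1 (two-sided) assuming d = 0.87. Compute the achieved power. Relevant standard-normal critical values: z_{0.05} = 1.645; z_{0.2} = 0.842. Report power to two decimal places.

power ≈ 0.93

For two equal groups, power = Φ(d·√(n/2) − z_{α/2}).
d·√(n/2) = 0.87 × √(26/2) = 0.87 × 3.606 = 3.137.
z_β = 3.137 − 1.645 = 1.492.
Power = Φ(1.492) = 0.932.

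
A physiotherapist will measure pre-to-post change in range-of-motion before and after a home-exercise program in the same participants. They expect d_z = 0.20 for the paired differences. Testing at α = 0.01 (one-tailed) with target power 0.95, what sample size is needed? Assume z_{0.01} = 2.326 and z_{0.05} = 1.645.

n = 395 pairs

For a paired (one-sample on differences) test: n = ((z_{α} + z_β) / d)².
z_{α} + z_β = 2.326 + 1.645 = 3.971.
n = (3.971 / 0.20)² = 19.855² = 394.22.
Round up.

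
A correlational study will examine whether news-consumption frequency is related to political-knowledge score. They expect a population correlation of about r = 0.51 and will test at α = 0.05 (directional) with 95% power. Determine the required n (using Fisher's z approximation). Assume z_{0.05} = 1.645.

n = 38

Fisher's z: C = ½·ln((1+r)/(1−r)) = ½·ln(3.0816) = 0.5627.
n = ((z_{α} + z_β)/C)² + 3.
(1.645 + 1.645) / 0.5627 = 3.290 / 0.5627 = 5.847.
n = 5.847² + 3 = 34.19 + 3 = 37.2.
Round up.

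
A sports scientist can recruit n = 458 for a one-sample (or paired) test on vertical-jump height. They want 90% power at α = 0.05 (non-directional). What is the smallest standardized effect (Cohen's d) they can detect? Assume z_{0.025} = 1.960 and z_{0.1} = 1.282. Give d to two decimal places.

For a single sample (or paired design) of n = 458: d_min = (z_{α/2} + z_β)/√n.
z-sum = 1.960 + 1.282 = 3.242.
d_min = 3.242 / √458 = 3.242 / 21.401 = 0.151.

d_min ≈ 0.15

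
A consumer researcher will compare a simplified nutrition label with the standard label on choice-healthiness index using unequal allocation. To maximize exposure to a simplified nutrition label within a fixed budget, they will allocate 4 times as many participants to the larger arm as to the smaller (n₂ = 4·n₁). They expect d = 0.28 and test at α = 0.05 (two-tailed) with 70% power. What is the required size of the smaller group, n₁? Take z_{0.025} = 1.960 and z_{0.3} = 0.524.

n₁ = 99

With allocation ratio k = n₂/n₁ = 4, Var(x̄₁−x̄₂) = σ²(1/n₁ + 1/(k·n₁)) = σ²·(k+1)/(k·n₁).
So n₁ = (1 + 1/k)·((z_{α/2} + z_β)/d)² = 1.250 × (2.484/0.28)².
n₁ = 1.250 × 78.70 = 98.4.
Round up: n₁ = 99, giving n₂ = 4 × 99 = 396.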